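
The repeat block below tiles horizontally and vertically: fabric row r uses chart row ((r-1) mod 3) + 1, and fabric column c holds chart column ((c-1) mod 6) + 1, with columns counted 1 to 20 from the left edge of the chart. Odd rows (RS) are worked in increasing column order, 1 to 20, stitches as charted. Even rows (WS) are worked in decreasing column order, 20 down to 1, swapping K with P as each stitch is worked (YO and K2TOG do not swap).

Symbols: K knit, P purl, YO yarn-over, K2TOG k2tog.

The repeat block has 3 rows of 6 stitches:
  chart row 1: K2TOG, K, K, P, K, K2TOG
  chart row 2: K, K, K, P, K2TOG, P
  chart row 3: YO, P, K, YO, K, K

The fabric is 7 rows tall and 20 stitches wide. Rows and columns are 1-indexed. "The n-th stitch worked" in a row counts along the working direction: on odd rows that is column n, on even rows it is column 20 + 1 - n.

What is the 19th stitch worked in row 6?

== STITCH ==
K

Derivation:
Row 6: (6-1) mod 3 = 2, so use chart row 3. Even row -> WS.
Chart row 3 tiled across columns 1-20: YO P K YO K K YO P K YO K K YO P K YO K K YO P
WS row: flip the tiled sequence (start at column 20) and apply K<->P; YO and K2TOG stay.
Row 6 as worked: K YO P P YO P K YO P P YO P K YO P P YO P K YO
Counting 19 along the worked row gives K.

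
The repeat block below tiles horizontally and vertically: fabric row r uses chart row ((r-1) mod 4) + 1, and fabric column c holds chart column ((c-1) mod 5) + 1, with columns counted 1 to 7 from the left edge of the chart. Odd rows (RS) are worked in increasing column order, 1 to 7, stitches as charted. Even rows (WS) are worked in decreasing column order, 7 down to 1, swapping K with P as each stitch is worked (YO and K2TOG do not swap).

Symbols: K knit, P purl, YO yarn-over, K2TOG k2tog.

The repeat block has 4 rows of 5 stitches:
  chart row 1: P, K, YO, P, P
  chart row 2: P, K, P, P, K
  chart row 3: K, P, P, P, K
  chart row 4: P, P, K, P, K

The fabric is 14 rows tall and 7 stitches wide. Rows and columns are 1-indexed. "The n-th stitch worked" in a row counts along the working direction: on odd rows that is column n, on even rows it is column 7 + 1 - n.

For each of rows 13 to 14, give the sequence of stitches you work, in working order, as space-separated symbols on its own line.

Rows as worked:
P K YO P P P K
P K P K K P K

Derivation:
Row 13: chart row 1, RS - tile across columns 1-7 and work as-is.
Row 14: chart row 2, WS - tiled (columns 1-7): P K P P K P K; work from column 7 back to 1 with K<->P swapped.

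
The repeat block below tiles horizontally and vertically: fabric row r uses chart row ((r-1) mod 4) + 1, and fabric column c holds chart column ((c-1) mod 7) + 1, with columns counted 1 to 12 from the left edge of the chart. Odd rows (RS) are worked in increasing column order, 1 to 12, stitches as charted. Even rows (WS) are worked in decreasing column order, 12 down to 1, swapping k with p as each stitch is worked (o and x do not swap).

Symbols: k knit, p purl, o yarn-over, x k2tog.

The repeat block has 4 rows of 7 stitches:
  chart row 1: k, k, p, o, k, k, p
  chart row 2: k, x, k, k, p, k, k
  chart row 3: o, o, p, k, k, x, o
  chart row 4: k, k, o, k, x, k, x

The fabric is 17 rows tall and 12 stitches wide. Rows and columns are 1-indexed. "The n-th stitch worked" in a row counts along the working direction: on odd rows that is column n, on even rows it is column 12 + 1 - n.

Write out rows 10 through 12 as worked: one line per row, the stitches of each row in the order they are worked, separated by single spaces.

Row 10: chart row 2, WS - tiled (columns 1-12): k x k k p k k k x k k p; work from column 12 back to 1 with k<->p swapped.
Row 11: chart row 3, RS - tile across columns 1-12 and work as-is.
Row 12: chart row 4, WS - tiled (columns 1-12): k k o k x k x k k o k x; work from column 12 back to 1 with k<->p swapped.

== ROWS AS WORKED ==
k p p x p p p k p p x p
o o p k k x o o o p k k
x p o p p x p x p o p p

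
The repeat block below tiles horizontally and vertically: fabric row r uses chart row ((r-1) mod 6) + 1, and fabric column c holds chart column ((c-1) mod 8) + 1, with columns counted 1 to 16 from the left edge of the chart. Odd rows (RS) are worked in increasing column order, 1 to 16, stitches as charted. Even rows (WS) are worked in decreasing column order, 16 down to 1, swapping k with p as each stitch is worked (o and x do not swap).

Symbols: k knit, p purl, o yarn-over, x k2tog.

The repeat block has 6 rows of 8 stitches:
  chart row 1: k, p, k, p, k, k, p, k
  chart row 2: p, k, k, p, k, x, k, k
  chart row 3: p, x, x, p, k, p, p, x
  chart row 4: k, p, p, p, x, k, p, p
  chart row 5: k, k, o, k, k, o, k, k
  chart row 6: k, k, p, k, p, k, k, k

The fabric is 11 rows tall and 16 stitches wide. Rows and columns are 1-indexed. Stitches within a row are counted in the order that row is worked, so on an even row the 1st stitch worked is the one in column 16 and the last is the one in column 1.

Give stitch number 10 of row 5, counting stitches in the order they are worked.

Row 5: (5-1) mod 6 = 4, so use chart row 5. Odd row -> RS.
Chart row 5 tiled across columns 1-16: k k o k k o k k k k o k k o k k
RS: work column 1 to column 16, symbols as charted — the tiled row is the row as worked.
The 10th stitch worked is k.

Result:
k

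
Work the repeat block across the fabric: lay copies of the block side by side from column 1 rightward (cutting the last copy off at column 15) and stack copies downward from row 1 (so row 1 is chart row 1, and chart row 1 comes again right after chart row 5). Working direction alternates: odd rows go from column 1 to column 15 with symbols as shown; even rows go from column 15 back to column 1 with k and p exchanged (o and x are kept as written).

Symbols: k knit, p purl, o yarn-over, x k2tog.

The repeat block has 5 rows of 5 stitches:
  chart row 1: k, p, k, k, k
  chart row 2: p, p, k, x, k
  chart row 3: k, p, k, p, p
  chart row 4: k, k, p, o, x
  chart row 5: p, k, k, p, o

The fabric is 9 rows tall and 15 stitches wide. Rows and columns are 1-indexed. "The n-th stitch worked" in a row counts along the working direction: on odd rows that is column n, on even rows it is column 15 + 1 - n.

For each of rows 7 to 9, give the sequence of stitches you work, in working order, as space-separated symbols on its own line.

Row 7: chart row 2, RS - tile across columns 1-15 and work as-is.
Row 8: chart row 3, WS - tiled (columns 1-15): k p k p p k p k p p k p k p p; work from column 15 back to 1 with k<->p swapped.
Row 9: chart row 4, RS - tile across columns 1-15 and work as-is.

== ROWS AS WORKED ==
p p k x k p p k x k p p k x k
k k p k p k k p k p k k p k p
k k p o x k k p o x k k p o x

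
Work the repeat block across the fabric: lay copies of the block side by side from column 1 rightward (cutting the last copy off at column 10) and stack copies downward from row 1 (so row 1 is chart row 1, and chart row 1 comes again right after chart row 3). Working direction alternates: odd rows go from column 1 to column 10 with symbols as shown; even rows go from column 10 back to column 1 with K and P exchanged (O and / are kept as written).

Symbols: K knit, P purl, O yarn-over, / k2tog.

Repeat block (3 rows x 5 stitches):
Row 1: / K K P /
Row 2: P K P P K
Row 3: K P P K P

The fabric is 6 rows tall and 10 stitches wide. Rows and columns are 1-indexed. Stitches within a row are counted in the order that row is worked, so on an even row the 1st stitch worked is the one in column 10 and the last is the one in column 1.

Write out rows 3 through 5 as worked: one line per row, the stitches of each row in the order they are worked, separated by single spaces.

Row 3: chart row 3, RS - tile across columns 1-10 and work as-is.
Row 4: chart row 1, WS - tiled (columns 1-10): / K K P / / K K P /; work from column 10 back to 1 with K<->P swapped.
Row 5: chart row 2, RS - tile across columns 1-10 and work as-is.

Result:
K P P K P K P P K P
/ K P P / / K P P /
P K P P K P K P P K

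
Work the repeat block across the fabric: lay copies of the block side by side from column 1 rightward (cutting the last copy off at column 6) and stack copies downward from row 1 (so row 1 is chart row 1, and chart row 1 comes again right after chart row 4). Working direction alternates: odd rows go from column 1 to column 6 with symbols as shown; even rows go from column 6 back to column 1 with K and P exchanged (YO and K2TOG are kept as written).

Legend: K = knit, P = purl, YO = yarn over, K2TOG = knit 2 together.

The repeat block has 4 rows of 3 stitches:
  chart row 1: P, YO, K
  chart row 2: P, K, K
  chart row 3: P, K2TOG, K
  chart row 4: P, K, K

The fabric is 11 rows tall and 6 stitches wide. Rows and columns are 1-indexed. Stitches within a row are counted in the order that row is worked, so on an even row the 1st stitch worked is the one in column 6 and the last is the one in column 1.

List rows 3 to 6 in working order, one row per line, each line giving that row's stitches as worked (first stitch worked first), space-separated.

Row 3: chart row 3, RS - tile across columns 1-6 and work as-is.
Row 4: chart row 4, WS - tiled (columns 1-6): P K K P K K; work from column 6 back to 1 with K<->P swapped.
Row 5: chart row 1, RS - tile across columns 1-6 and work as-is.
Row 6: chart row 2, WS - tiled (columns 1-6): P K K P K K; work from column 6 back to 1 with K<->P swapped.

Result:
P K2TOG K P K2TOG K
P P K P P K
P YO K P YO K
P P K P P K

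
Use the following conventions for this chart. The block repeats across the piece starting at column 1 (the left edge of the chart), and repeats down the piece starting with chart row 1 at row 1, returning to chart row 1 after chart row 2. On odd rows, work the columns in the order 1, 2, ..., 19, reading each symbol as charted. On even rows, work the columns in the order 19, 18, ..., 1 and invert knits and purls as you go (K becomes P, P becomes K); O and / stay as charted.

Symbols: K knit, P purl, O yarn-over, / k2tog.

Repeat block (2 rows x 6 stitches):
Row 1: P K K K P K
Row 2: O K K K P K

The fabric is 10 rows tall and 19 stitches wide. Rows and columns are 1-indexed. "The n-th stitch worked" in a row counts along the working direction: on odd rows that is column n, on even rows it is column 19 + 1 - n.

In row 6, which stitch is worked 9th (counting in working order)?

Row 6: (6-1) mod 2 = 1, so use chart row 2. Even row -> WS.
Chart row 2 tiled across columns 1-19: O K K K P K O K K K P K O K K K P K O
WS: work from column 19 back to column 1 (reverse the tiled row), swapping K<->P (O and / unchanged).
Row 6 as worked: O P K P P P O P K P P P O P K P P P O
The 9th stitch worked is K.

Result:
K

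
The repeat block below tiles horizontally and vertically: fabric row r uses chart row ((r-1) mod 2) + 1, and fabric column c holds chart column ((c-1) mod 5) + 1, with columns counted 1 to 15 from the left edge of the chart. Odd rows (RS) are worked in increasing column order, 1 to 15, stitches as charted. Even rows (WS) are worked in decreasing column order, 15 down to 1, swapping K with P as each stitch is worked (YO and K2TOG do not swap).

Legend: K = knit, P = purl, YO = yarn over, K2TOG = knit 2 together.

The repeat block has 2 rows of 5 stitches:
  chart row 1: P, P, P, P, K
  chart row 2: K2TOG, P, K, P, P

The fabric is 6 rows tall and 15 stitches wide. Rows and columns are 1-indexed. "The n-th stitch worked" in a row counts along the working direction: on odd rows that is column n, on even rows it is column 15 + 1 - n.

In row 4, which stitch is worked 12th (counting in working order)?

Stitch:
K

Derivation:
Row 4 uses chart row ((4-1) mod 2)+1 = 2. Row 4 is even, so WS.
Chart row 2 tiled across columns 1-15: K2TOG P K P P K2TOG P K P P K2TOG P K P P
WS: work from column 15 back to column 1 (reverse the tiled row), swapping K<->P (YO and K2TOG unchanged).
Row 4 as worked: K K P K K2TOG K K P K K2TOG K K P K K2TOG
Counting 12 along the worked row gives K.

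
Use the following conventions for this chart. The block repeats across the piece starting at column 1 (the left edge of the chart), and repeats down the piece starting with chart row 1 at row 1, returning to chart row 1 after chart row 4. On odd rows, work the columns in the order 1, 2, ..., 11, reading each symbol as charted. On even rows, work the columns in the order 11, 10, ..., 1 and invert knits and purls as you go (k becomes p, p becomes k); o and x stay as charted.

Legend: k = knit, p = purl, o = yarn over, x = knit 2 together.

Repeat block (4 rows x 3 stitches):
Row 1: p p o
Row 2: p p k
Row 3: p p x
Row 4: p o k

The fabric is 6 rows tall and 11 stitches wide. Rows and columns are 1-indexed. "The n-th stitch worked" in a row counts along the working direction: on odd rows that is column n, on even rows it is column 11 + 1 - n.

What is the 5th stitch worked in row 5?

Row 5: (5-1) mod 4 = 0, so use chart row 1. Odd row -> RS.
Chart row 1 tiled across columns 1-11: p p o p p o p p o p p
RS: work column 1 to column 11, symbols as charted — the tiled row is the row as worked.
Stitch 5 in working order -> p

Result:
p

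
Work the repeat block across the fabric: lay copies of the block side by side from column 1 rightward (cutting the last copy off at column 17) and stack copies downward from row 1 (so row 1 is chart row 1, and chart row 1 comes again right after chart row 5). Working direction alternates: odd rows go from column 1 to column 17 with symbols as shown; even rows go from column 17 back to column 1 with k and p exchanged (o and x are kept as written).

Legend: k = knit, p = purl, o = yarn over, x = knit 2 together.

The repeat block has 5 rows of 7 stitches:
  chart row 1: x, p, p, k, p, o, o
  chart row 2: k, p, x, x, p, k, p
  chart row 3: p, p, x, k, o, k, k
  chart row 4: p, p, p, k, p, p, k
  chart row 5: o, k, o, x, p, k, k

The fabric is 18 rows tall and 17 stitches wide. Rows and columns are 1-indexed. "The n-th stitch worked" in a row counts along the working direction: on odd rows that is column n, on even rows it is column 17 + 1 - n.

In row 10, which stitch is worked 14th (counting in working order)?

Result:
x

Derivation:
Row 10: (10-1) mod 5 = 4, so use chart row 5. Even row -> WS.
Chart row 5 tiled across columns 1-17: o k o x p k k o k o x p k k o k o
Wrong side: read the tiled row from column 17 down to 1 and exchange k with p (leave o, x).
Row 10 as worked: o p o p p k x o p o p p k x o p o
The 14th stitch worked is x.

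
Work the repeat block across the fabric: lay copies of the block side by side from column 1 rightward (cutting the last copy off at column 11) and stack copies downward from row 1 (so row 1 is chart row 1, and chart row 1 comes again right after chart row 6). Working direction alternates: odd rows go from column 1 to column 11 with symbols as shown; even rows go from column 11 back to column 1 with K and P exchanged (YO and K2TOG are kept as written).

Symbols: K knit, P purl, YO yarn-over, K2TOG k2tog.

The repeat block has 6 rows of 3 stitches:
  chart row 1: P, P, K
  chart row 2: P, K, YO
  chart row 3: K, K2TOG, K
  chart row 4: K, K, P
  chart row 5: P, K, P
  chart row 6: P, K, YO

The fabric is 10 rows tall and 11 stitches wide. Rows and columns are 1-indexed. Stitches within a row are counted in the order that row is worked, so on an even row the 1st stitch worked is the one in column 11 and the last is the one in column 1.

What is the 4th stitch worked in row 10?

== STITCH ==
P

Derivation:
Row 10: (10-1) mod 6 = 3, so use chart row 4. Even row -> WS.
Chart row 4 tiled across columns 1-11: K K P K K P K K P K K
WS: work from column 11 back to column 1 (reverse the tiled row), swapping K<->P (YO and K2TOG unchanged).
Row 10 as worked: P P K P P K P P K P P
The 4th stitch worked is P.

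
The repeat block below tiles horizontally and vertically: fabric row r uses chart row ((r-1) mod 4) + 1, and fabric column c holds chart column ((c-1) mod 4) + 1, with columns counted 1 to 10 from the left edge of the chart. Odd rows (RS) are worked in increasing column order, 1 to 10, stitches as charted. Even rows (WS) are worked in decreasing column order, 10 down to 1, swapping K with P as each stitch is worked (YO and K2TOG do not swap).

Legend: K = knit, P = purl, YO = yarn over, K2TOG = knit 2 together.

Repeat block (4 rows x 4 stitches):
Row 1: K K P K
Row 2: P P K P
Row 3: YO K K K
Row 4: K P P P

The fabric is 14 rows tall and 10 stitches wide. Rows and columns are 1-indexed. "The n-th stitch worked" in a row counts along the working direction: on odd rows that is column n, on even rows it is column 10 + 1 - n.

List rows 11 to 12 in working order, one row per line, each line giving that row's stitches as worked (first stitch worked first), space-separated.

Row 11: chart row 3, RS - tile across columns 1-10 and work as-is.
Row 12: chart row 4, WS - tiled (columns 1-10): K P P P K P P P K P; work from column 10 back to 1 with K<->P swapped.

== ROWS AS WORKED ==
YO K K K YO K K K YO K
K P K K K P K K K P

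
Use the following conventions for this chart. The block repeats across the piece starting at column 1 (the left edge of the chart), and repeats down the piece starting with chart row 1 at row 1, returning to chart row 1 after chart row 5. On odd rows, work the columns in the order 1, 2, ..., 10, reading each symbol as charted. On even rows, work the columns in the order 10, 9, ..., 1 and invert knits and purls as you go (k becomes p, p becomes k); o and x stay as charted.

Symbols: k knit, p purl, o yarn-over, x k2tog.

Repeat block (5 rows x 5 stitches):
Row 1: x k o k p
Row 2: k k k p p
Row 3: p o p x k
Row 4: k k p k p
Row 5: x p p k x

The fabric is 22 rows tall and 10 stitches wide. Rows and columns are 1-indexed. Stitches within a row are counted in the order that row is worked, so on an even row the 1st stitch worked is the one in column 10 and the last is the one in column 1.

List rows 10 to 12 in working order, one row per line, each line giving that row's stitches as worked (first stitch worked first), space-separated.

Row 10: chart row 5, WS - tiled (columns 1-10): x p p k x x p p k x; work from column 10 back to 1 with k<->p swapped.
Row 11: chart row 1, RS - tile across columns 1-10 and work as-is.
Row 12: chart row 2, WS - tiled (columns 1-10): k k k p p k k k p p; work from column 10 back to 1 with k<->p swapped.

Result:
x p k k x x p k k x
x k o k p x k o k p
k k p p p k k p p p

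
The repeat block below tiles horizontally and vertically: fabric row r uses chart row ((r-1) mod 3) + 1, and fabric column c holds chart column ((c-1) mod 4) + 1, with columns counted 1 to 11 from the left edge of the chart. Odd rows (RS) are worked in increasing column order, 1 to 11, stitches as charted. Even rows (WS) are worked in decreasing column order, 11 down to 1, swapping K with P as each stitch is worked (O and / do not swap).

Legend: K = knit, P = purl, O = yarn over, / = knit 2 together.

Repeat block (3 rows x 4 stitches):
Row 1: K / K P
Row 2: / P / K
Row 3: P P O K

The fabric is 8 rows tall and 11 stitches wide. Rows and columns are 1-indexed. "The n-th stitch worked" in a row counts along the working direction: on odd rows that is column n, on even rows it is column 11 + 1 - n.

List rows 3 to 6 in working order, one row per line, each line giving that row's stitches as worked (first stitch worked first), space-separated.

Row 3: chart row 3, RS - tile across columns 1-11 and work as-is.
Row 4: chart row 1, WS - tiled (columns 1-11): K / K P K / K P K / K; work from column 11 back to 1 with K<->P swapped.
Row 5: chart row 2, RS - tile across columns 1-11 and work as-is.
Row 6: chart row 3, WS - tiled (columns 1-11): P P O K P P O K P P O; work from column 11 back to 1 with K<->P swapped.

== ROWS AS WORKED ==
P P O K P P O K P P O
P / P K P / P K P / P
/ P / K / P / K / P /
O K K P O K K P O K K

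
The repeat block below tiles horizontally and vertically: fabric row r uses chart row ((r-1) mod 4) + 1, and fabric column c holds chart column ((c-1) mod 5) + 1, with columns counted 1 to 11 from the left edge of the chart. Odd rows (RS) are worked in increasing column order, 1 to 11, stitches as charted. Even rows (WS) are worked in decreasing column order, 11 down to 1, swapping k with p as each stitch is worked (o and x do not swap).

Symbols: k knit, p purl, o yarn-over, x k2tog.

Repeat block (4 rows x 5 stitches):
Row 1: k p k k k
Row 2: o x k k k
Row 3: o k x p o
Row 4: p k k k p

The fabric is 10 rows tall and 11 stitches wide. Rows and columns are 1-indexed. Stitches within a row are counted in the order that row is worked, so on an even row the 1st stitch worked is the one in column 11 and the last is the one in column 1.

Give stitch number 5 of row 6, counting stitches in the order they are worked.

Result:
x

Derivation:
Row 6: (6-1) mod 4 = 1, so use chart row 2. Even row -> WS.
Chart row 2 tiled across columns 1-11: o x k k k o x k k k o
Wrong side: read the tiled row from column 11 down to 1 and exchange k with p (leave o, x).
Row 6 as worked: o p p p x o p p p x o
Counting 5 along the worked row gives x.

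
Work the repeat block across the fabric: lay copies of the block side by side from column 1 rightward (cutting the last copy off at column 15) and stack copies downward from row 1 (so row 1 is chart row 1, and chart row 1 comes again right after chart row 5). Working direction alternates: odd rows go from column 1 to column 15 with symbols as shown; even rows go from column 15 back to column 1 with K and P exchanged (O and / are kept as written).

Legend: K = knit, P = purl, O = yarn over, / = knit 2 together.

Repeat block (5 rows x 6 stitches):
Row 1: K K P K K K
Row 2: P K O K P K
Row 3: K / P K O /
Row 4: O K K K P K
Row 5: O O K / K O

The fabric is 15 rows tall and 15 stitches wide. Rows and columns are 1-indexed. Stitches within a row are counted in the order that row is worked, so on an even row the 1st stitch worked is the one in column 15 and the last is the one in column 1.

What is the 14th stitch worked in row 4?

For row 4: chart row = ((4-1) mod 5) + 1 = 4; this is a WS (even) row.
Chart row 4 tiled across columns 1-15: O K K K P K O K K K P K O K K
WS: work from column 15 back to column 1 (reverse the tiled row), swapping K<->P (O and / unchanged).
Row 4 as worked: P P O P K P P P O P K P P P O
Stitch 14 in working order -> P

== STITCH ==
P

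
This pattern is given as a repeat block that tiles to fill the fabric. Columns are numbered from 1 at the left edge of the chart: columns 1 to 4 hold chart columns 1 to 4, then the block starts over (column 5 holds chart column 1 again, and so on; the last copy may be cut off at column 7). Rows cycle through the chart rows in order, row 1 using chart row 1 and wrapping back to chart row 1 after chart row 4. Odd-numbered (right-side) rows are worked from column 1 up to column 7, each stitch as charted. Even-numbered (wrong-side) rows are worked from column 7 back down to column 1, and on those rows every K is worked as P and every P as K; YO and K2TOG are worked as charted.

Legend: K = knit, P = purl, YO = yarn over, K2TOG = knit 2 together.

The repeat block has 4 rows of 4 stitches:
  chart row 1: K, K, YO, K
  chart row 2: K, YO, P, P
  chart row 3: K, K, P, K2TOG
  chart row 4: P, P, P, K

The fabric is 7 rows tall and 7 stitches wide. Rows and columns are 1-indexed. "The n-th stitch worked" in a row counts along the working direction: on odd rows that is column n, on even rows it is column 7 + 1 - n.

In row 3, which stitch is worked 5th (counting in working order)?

== STITCH ==
K

Derivation:
Row 3 uses chart row ((3-1) mod 4)+1 = 3. Row 3 is odd, so RS.
Chart row 3 tiled across columns 1-7: K K P K2TOG K K P
RS: work column 1 to column 7, symbols as charted — the tiled row is the row as worked.
Stitch 5 in working order -> K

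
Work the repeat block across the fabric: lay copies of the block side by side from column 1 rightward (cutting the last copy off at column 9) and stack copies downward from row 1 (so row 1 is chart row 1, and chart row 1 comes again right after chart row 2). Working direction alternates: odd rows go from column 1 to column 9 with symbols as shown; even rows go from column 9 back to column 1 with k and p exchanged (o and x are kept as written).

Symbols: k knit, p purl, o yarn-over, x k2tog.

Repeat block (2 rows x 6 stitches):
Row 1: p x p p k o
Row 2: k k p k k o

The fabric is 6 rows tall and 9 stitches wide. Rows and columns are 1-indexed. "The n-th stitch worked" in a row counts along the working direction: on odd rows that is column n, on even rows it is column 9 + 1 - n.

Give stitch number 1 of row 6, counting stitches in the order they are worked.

Result:
k

Derivation:
Row 6 uses chart row ((6-1) mod 2)+1 = 2. Row 6 is even, so WS.
Chart row 2 tiled across columns 1-9: k k p k k o k k p
Wrong side: read the tiled row from column 9 down to 1 and exchange k with p (leave o, x).
Row 6 as worked: k p p o p p k p p
Stitch 1 in working order -> k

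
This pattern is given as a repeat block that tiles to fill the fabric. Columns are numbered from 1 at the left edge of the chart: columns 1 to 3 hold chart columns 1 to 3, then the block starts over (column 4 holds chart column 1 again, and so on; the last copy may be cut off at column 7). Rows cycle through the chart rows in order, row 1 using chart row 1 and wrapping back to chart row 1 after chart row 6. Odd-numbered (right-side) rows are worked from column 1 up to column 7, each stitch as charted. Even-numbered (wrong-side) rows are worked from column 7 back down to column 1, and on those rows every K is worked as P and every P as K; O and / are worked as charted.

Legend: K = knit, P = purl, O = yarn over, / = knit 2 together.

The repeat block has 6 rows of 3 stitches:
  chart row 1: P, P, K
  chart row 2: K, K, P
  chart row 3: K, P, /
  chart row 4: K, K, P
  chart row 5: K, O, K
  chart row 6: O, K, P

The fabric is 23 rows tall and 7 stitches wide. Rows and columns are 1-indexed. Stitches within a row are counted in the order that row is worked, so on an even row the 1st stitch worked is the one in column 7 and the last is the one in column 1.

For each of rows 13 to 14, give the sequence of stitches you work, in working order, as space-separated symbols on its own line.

Result:
P P K P P K P
P K P P K P P

Derivation:
Row 13: chart row 1, RS - tile across columns 1-7 and work as-is.
Row 14: chart row 2, WS - tiled (columns 1-7): K K P K K P K; work from column 7 back to 1 with K<->P swapped.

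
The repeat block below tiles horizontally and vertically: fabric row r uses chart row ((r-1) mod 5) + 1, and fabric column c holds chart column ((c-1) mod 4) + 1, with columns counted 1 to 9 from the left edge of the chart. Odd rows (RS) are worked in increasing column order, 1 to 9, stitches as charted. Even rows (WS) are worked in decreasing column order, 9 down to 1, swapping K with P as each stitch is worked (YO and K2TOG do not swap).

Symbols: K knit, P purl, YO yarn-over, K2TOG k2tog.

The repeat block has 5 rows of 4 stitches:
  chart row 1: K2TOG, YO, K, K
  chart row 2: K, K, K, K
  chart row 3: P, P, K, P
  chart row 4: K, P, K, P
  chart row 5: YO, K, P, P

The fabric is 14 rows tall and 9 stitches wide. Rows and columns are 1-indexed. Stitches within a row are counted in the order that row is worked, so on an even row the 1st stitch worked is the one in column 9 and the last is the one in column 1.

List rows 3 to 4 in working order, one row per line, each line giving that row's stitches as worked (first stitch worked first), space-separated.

Row 3: chart row 3, RS - tile across columns 1-9 and work as-is.
Row 4: chart row 4, WS - tiled (columns 1-9): K P K P K P K P K; work from column 9 back to 1 with K<->P swapped.

Result:
P P K P P P K P P
P K P K P K P K P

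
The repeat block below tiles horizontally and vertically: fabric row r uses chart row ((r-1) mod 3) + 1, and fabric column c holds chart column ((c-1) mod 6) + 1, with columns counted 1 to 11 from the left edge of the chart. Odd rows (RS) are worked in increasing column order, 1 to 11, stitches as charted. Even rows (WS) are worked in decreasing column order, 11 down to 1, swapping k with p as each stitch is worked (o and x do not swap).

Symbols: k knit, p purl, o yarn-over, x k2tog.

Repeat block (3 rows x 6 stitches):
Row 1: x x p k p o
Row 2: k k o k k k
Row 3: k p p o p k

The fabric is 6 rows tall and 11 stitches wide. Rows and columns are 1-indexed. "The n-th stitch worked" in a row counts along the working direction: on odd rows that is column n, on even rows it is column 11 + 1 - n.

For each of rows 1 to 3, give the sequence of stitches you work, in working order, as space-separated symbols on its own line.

== ROWS AS WORKED ==
x x p k p o x x p k p
p p o p p p p p o p p
k p p o p k k p p o p

Derivation:
Row 1: chart row 1, RS - tile across columns 1-11 and work as-is.
Row 2: chart row 2, WS - tiled (columns 1-11): k k o k k k k k o k k; work from column 11 back to 1 with k<->p swapped.
Row 3: chart row 3, RS - tile across columns 1-11 and work as-is.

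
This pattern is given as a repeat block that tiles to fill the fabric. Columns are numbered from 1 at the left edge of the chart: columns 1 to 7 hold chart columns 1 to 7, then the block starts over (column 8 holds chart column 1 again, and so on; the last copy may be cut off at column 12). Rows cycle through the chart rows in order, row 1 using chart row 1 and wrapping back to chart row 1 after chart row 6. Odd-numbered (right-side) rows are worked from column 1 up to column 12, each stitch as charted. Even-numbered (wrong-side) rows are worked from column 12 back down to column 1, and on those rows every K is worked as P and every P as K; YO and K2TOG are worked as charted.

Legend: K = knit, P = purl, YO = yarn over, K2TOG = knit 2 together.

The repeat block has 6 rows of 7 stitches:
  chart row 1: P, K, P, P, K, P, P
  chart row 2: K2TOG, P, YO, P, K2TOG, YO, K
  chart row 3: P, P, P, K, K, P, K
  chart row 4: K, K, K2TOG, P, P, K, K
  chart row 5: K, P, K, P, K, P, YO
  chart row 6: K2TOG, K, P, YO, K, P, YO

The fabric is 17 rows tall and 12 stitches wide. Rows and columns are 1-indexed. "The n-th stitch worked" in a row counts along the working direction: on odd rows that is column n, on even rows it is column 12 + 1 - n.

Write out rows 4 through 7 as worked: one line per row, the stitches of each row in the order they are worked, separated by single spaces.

Row 4: chart row 4, WS - tiled (columns 1-12): K K K2TOG P P K K K K K2TOG P P; work from column 12 back to 1 with K<->P swapped.
Row 5: chart row 5, RS - tile across columns 1-12 and work as-is.
Row 6: chart row 6, WS - tiled (columns 1-12): K2TOG K P YO K P YO K2TOG K P YO K; work from column 12 back to 1 with K<->P swapped.
Row 7: chart row 1, RS - tile across columns 1-12 and work as-is.

== ROWS AS WORKED ==
K K K2TOG P P P P K K K2TOG P P
K P K P K P YO K P K P K
P YO K P K2TOG YO K P YO K P K2TOG
P K P P K P P P K P P K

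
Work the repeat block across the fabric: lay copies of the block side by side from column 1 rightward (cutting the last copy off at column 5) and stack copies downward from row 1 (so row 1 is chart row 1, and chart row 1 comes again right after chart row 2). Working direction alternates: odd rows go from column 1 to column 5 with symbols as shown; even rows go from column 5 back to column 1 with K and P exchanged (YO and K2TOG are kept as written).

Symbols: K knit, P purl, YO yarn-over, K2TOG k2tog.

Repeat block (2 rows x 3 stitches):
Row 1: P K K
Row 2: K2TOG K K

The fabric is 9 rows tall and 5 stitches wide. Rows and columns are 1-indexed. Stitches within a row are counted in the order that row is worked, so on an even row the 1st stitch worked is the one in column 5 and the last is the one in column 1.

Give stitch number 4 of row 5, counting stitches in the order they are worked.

Stitch:
P

Derivation:
For row 5: chart row = ((5-1) mod 2) + 1 = 1; this is a RS (odd) row.
Chart row 1 tiled across columns 1-5: P K K P K
RS row: no reversal, no swap; stitch n worked = column n.
Counting 4 along the worked row gives P.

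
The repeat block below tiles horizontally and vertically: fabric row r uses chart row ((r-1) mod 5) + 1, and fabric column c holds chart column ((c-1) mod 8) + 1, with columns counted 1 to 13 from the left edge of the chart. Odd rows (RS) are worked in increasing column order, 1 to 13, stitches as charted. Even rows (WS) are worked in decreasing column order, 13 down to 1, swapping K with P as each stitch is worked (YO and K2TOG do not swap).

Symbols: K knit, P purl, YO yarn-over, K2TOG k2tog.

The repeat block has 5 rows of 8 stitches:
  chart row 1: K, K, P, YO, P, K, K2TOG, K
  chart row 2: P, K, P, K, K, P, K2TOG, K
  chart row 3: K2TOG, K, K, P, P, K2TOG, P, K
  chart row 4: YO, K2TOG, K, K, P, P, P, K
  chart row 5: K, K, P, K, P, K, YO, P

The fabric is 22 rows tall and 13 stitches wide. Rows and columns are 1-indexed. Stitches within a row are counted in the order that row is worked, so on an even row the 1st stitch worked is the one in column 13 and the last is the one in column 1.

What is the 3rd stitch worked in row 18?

== STITCH ==
P

Derivation:
For row 18: chart row = ((18-1) mod 5) + 1 = 3; this is a WS (even) row.
Chart row 3 tiled across columns 1-13: K2TOG K K P P K2TOG P K K2TOG K K P P
Wrong side: read the tiled row from column 13 down to 1 and exchange K with P (leave YO, K2TOG).
Row 18 as worked: K K P P K2TOG P K K2TOG K K P P K2TOG
The 3rd stitch worked is P.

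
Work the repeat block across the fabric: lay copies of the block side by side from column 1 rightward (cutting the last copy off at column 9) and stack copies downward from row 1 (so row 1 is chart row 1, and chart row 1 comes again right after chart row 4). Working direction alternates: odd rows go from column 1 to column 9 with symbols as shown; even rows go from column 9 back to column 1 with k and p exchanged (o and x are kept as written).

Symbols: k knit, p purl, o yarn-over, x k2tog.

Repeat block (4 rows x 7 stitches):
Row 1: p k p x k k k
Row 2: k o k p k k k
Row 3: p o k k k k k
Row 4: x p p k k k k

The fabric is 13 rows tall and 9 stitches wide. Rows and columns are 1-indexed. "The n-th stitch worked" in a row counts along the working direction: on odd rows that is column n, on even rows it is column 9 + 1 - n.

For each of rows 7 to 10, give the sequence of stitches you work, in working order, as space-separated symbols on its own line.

Row 7: chart row 3, RS - tile across columns 1-9 and work as-is.
Row 8: chart row 4, WS - tiled (columns 1-9): x p p k k k k x p; work from column 9 back to 1 with k<->p swapped.
Row 9: chart row 1, RS - tile across columns 1-9 and work as-is.
Row 10: chart row 2, WS - tiled (columns 1-9): k o k p k k k k o; work from column 9 back to 1 with k<->p swapped.

== ROWS AS WORKED ==
p o k k k k k p o
k x p p p p k k x
p k p x k k k p k
o p p p p k p o p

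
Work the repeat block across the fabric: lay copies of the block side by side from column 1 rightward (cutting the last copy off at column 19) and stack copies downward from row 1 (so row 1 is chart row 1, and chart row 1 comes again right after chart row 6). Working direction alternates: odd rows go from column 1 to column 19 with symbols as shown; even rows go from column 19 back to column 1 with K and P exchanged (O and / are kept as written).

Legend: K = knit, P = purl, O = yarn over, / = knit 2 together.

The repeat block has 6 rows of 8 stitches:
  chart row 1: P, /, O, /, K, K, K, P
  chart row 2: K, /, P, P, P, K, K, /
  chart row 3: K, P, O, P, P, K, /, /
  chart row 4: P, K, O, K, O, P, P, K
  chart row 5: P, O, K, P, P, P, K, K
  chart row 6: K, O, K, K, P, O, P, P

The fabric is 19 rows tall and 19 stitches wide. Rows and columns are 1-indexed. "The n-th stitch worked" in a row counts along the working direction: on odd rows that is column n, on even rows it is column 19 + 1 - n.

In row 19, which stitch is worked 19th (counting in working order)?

Stitch:
O

Derivation:
For row 19: chart row = ((19-1) mod 6) + 1 = 1; this is a RS (odd) row.
Chart row 1 tiled across columns 1-19: P / O / K K K P P / O / K K K P P / O
RS: work column 1 to column 19, symbols as charted — the tiled row is the row as worked.
The 19th stitch worked is O.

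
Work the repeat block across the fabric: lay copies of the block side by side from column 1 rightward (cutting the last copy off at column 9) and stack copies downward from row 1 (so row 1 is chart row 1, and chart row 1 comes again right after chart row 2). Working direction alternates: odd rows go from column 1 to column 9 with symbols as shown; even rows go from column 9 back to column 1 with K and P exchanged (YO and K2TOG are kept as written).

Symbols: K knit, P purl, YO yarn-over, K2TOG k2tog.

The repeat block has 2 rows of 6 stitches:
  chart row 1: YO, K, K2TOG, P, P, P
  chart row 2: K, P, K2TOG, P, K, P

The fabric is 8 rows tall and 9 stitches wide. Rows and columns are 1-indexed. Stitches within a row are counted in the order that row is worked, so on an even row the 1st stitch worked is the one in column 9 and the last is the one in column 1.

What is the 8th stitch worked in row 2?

For row 2: chart row = ((2-1) mod 2) + 1 = 2; this is a WS (even) row.
Chart row 2 tiled across columns 1-9: K P K2TOG P K P K P K2TOG
WS: work from column 9 back to column 1 (reverse the tiled row), swapping K<->P (YO and K2TOG unchanged).
Row 2 as worked: K2TOG K P K P K K2TOG K P
Counting 8 along the worked row gives K.

Result:
K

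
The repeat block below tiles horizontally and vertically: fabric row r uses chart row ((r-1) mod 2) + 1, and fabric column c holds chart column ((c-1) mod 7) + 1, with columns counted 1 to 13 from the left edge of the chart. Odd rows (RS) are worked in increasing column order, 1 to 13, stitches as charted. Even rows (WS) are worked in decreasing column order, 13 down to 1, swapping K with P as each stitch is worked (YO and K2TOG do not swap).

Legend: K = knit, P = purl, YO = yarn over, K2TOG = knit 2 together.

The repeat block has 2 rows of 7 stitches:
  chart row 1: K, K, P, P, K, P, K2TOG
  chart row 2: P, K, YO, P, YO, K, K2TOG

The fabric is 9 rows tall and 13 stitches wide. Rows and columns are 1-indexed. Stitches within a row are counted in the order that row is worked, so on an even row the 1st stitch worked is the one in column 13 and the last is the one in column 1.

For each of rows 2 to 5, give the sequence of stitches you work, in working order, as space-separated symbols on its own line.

Row 2: chart row 2, WS - tiled (columns 1-13): P K YO P YO K K2TOG P K YO P YO K; work from column 13 back to 1 with K<->P swapped.
Row 3: chart row 1, RS - tile across columns 1-13 and work as-is.
Row 4: chart row 2, WS - tiled (columns 1-13): P K YO P YO K K2TOG P K YO P YO K; work from column 13 back to 1 with K<->P swapped.
Row 5: chart row 1, RS - tile across columns 1-13 and work as-is.

Result:
P YO K YO P K K2TOG P YO K YO P K
K K P P K P K2TOG K K P P K P
P YO K YO P K K2TOG P YO K YO P K
K K P P K P K2TOG K K P P K P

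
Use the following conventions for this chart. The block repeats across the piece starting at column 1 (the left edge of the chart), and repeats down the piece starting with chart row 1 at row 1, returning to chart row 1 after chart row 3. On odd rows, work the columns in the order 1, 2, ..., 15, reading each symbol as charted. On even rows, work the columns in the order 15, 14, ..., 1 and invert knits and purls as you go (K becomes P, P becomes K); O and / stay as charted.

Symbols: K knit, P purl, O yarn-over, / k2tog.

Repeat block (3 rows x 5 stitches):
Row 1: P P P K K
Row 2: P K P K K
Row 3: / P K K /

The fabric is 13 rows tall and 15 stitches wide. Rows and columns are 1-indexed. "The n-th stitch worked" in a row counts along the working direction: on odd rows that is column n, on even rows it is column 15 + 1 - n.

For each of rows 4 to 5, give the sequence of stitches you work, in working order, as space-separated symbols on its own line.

Rows as worked:
P P K K K P P K K K P P K K K
P K P K K P K P K K P K P K K

Derivation:
Row 4: chart row 1, WS - tiled (columns 1-15): P P P K K P P P K K P P P K K; work from column 15 back to 1 with K<->P swapped.
Row 5: chart row 2, RS - tile across columns 1-15 and work as-is.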